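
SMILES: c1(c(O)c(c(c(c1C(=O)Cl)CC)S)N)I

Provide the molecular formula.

C9H9ClINO2S

Heavy atoms from the SMILES: 9 C, 1 Cl, 1 I, 1 N, 2 O, 1 S.
Implicit hydrogens by atom environment:
  6 × C (aromatic): no H
  1 × C: 3 H
  1 × C: 2 H
  1 × C: no H
  1 × Cl: no H
  1 × I: no H
  1 × N: 2 H
  1 × O: 1 H
  1 × O: no H
  1 × S: 1 H
  Total hydrogens = 9.
Molecular formula: C9H9ClINO2S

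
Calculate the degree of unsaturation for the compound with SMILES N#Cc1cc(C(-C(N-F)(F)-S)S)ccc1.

6

Molecular formula from the SMILES: C9H8F2N2S2.
DoU = (2C + 2 + N − H − X)/2 = (2·9 + 2 + 2 − 8 − 2)/2 = 12/2 = 6.
(Structurally: 1 ring(s) + 5 π bond(s) = 6.)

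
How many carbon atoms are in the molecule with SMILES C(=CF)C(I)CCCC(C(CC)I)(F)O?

The symbol for carbon appears 10 times in the SMILES.

10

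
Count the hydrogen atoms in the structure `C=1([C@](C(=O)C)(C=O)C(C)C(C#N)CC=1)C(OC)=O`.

Hydrogens are implicit in SMILES; fill each atom to its normal valence:
  5 × C: no H
  4 × C: 1 H each → 4
  4 × O: no H
  3 × C: 3 H each → 9
  1 × C: 2 H
  1 × N: no H
  Total hydrogens = 15.

15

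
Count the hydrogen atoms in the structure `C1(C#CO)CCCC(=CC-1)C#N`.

11

Hydrogens are implicit in SMILES; fill each atom to its normal valence:
  4 × C: 2 H each → 8
  4 × C: no H
  2 × C: 1 H each → 2
  1 × N: no H
  1 × O: 1 H
  Total hydrogens = 11.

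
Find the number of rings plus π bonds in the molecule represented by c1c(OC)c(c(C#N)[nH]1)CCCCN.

Molecular formula from the SMILES: C10H15N3O.
DoU = (2C + 2 + N − H − X)/2 = (2·10 + 2 + 3 − 15 − 0)/2 = 10/2 = 5.
(Structurally: 1 ring(s) + 4 π bond(s) = 5.)

5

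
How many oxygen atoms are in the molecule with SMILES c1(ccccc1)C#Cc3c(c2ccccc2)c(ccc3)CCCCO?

1

The symbol for oxygen appears 1 time in the SMILES.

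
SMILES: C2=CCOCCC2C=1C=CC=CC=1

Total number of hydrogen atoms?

Hydrogens are implicit in SMILES; fill each atom to its normal valence:
  5 × C (aromatic): 1 H each → 5
  3 × C: 2 H each → 6
  3 × C: 1 H each → 3
  1 × C (aromatic): no H
  1 × O: no H
  Total hydrogens = 14.

14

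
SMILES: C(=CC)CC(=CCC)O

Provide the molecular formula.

C8H14O

Heavy atoms from the SMILES: 8 C, 1 O.
Implicit hydrogens by atom environment:
  3 × C: 1 H each → 3
  2 × C: 3 H each → 6
  2 × C: 2 H each → 4
  1 × C: no H
  1 × O: 1 H
  Total hydrogens = 14.
Molecular formula: C8H14O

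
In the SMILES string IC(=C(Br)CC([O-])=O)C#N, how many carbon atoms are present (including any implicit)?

5

The symbol for carbon appears 5 times in the SMILES.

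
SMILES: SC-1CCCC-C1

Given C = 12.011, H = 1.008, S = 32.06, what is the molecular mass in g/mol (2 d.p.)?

116.22

Molecular formula: C6H12S.
M = 6×12.011 + 12×1.008 + 1×32.06 = 116.22 g/mol.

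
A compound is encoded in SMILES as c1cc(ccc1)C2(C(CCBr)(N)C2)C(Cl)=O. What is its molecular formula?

C12H13BrClNO

Heavy atoms from the SMILES: 1 Br, 12 C, 1 Cl, 1 N, 1 O.
Implicit hydrogens by atom environment:
  5 × C (aromatic): 1 H each → 5
  3 × C: 2 H each → 6
  3 × C: no H
  1 × Br: no H
  1 × C (aromatic): no H
  1 × Cl: no H
  1 × N: 2 H
  1 × O: no H
  Total hydrogens = 13.
Molecular formula: C12H13BrClNO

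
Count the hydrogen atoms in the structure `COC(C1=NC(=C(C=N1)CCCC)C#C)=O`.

14

Hydrogens are implicit in SMILES; fill each atom to its normal valence:
  3 × C: 2 H each → 6
  3 × C (aromatic): no H
  2 × C: 3 H each → 6
  2 × C: no H
  2 × N (aromatic): no H
  2 × O: no H
  1 × C (aromatic): 1 H
  1 × C: 1 H
  Total hydrogens = 14.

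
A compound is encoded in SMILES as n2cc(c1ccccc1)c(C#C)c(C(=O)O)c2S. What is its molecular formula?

C14H9NO2S

Heavy atoms from the SMILES: 14 C, 1 N, 2 O, 1 S.
Implicit hydrogens by atom environment:
  6 × C (aromatic): 1 H each → 6
  5 × C (aromatic): no H
  2 × C: no H
  1 × C: 1 H
  1 × N (aromatic): no H
  1 × O: 1 H
  1 × O: no H
  1 × S: 1 H
  Total hydrogens = 9.
Molecular formula: C14H9NO2S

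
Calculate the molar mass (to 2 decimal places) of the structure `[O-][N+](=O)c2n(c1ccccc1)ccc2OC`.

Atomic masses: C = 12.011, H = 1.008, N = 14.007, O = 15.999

218.21

Molecular formula: C11H10N2O3.
M = 11×12.011 + 10×1.008 + 2×14.007 + 3×15.999 = 218.21 g/mol.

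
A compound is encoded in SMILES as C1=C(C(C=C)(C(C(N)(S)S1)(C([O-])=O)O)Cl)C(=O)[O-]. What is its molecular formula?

[C9H8ClNO5S2]2-

Heavy atoms from the SMILES: 9 C, 1 Cl, 1 N, 5 O, 2 S.
Implicit hydrogens by atom environment:
  6 × C: no H
  2 × C: 1 H each → 2
  2 × O: no H
  2 × O (charge -1): no H
  1 × C: 2 H
  1 × Cl: no H
  1 × N: 2 H
  1 × O: 1 H
  1 × S: 1 H
  1 × S: no H
  Total hydrogens = 8.
Net charge -2.
Molecular formula: [C9H8ClNO5S2]2-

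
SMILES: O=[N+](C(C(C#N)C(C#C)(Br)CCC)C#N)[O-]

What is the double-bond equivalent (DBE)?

Molecular formula from the SMILES: C10H10BrN3O2.
DoU = (2C + 2 + N − H − X)/2 = (2·10 + 2 + 3 − 10 − 1)/2 = 14/2 = 7.
(Structurally: 0 ring(s) + 7 π bond(s) = 7.)

7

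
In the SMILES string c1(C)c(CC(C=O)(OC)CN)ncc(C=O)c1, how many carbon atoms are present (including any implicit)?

The symbol for carbon appears 12 times in the SMILES. Lowercase c denotes aromatic carbon and counts toward C.

12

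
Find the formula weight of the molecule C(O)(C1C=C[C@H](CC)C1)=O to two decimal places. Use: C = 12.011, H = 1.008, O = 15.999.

140.18

Molecular formula: C8H12O2.
M = 8×12.011 + 12×1.008 + 2×15.999 = 140.18 g/mol.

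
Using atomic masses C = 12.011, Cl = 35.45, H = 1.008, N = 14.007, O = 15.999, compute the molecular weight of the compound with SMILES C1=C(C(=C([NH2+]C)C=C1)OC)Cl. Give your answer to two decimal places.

172.63

Molecular formula: C8H11ClNO+.
M = 8×12.011 + 1×35.45 + 11×1.008 + 1×14.007 + 1×15.999 = 172.63 g/mol.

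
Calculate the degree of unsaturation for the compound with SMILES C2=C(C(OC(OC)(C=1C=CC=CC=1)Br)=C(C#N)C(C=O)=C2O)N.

Molecular formula from the SMILES: C16H13BrN2O4.
DoU = (2C + 2 + N − H − X)/2 = (2·16 + 2 + 2 − 13 − 1)/2 = 22/2 = 11.
(Structurally: 2 ring(s) + 9 π bond(s) = 11.)

11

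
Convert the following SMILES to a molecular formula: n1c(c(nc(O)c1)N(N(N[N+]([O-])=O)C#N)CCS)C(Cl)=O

Heavy atoms from the SMILES: 8 C, 1 Cl, 7 N, 4 O, 1 S.
Implicit hydrogens by atom environment:
  3 × C (aromatic): no H
  3 × N: no H
  2 × C: 2 H each → 4
  2 × C: no H
  2 × N (aromatic): no H
  2 × O: no H
  1 × C (aromatic): 1 H
  1 × Cl: no H
  1 × N: 1 H
  1 × N (charge +1): no H
  1 × O: 1 H
  1 × O (charge -1): no H
  1 × S: 1 H
  Total hydrogens = 8.
Molecular formula: C8H8ClN7O4S

C8H8ClN7O4S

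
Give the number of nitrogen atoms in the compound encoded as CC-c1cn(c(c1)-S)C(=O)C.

1

The symbol for nitrogen appears 1 time in the SMILES.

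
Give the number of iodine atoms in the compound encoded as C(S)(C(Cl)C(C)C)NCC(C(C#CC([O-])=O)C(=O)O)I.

1

The symbol for iodine appears 1 time in the SMILES.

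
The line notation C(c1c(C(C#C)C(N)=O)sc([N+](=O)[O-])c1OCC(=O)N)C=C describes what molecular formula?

Heavy atoms from the SMILES: 13 C, 3 N, 5 O, 1 S.
Implicit hydrogens by atom environment:
  4 × C (aromatic): no H
  4 × O: no H
  3 × C: 2 H each → 6
  3 × C: 1 H each → 3
  3 × C: no H
  2 × N: 2 H each → 4
  1 × N (charge +1): no H
  1 × O (charge -1): no H
  1 × S (aromatic): no H
  Total hydrogens = 13.
Molecular formula: C13H13N3O5S

C13H13N3O5S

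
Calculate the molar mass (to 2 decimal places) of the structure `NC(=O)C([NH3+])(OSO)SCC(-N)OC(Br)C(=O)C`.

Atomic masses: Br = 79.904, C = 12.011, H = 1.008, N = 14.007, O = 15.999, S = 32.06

Molecular formula: C7H15BrN3O5S2+.
M = 1×79.904 + 7×12.011 + 15×1.008 + 3×14.007 + 5×15.999 + 2×32.06 = 365.24 g/mol.

365.24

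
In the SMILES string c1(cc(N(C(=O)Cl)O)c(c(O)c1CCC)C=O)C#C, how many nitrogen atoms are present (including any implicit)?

1

The symbol for nitrogen appears 1 time in the SMILES.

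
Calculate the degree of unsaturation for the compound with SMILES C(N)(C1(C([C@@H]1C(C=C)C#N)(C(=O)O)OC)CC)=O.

6

Molecular formula from the SMILES: C12H16N2O4.
DoU = (2C + 2 + N − H − X)/2 = (2·12 + 2 + 2 − 16 − 0)/2 = 12/2 = 6.
(Structurally: 1 ring(s) + 5 π bond(s) = 6.)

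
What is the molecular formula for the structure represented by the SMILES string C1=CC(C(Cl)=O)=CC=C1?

Heavy atoms from the SMILES: 7 C, 1 Cl, 1 O.
Implicit hydrogens by atom environment:
  5 × C (aromatic): 1 H each → 5
  1 × C (aromatic): no H
  1 × C: no H
  1 × Cl: no H
  1 × O: no H
  Total hydrogens = 5.
Molecular formula: C7H5ClO

C7H5ClO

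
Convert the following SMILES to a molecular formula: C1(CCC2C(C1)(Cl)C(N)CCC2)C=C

C12H20ClN

Heavy atoms from the SMILES: 12 C, 1 Cl, 1 N.
Implicit hydrogens by atom environment:
  7 × C: 2 H each → 14
  4 × C: 1 H each → 4
  1 × C: no H
  1 × Cl: no H
  1 × N: 2 H
  Total hydrogens = 20.
Molecular formula: C12H20ClN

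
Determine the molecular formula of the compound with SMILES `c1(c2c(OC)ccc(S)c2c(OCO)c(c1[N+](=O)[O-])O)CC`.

C14H15NO6S

Heavy atoms from the SMILES: 14 C, 1 N, 6 O, 1 S.
Implicit hydrogens by atom environment:
  8 × C (aromatic): no H
  3 × O: no H
  2 × C: 3 H each → 6
  2 × C: 2 H each → 4
  2 × C (aromatic): 1 H each → 2
  2 × O: 1 H each → 2
  1 × N (charge +1): no H
  1 × O (charge -1): no H
  1 × S: 1 H
  Total hydrogens = 15.
Molecular formula: C14H15NO6S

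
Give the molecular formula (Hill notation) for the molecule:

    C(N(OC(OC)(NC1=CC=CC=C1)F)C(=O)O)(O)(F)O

Heavy atoms from the SMILES: 10 C, 2 F, 2 N, 6 O.
Implicit hydrogens by atom environment:
  5 × C (aromatic): 1 H each → 5
  3 × C: no H
  3 × O: 1 H each → 3
  3 × O: no H
  2 × F: no H
  1 × C: 3 H
  1 × C (aromatic): no H
  1 × N: 1 H
  1 × N: no H
  Total hydrogens = 12.
Molecular formula: C10H12F2N2O6

C10H12F2N2O6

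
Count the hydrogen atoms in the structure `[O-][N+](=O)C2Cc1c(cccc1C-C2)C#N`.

10

Hydrogens are implicit in SMILES; fill each atom to its normal valence:
  3 × C: 2 H each → 6
  3 × C (aromatic): 1 H each → 3
  3 × C (aromatic): no H
  1 × C: 1 H
  1 × C: no H
  1 × N (charge +1): no H
  1 × N: no H
  1 × O: no H
  1 × O (charge -1): no H
  Total hydrogens = 10.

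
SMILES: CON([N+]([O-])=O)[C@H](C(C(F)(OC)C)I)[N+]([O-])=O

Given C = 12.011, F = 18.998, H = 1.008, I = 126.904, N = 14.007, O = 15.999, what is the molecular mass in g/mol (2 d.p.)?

367.07

Molecular formula: C6H11FIN3O6.
M = 6×12.011 + 1×18.998 + 11×1.008 + 1×126.904 + 3×14.007 + 6×15.999 = 367.07 g/mol.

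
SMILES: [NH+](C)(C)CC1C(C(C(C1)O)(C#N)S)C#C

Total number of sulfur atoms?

The symbol for sulfur appears 1 time in the SMILES.

1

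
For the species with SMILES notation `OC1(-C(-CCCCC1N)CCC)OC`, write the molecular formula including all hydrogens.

Heavy atoms from the SMILES: 11 C, 1 N, 2 O.
Implicit hydrogens by atom environment:
  6 × C: 2 H each → 12
  2 × C: 3 H each → 6
  2 × C: 1 H each → 2
  1 × C: no H
  1 × N: 2 H
  1 × O: 1 H
  1 × O: no H
  Total hydrogens = 23.
Molecular formula: C11H23NO2

C11H23NO2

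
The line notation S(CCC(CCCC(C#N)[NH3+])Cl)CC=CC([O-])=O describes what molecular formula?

C12H19ClN2O2S

Heavy atoms from the SMILES: 12 C, 1 Cl, 2 N, 2 O, 1 S.
Implicit hydrogens by atom environment:
  6 × C: 2 H each → 12
  4 × C: 1 H each → 4
  2 × C: no H
  1 × Cl: no H
  1 × N (charge +1): 3 H
  1 × N: no H
  1 × O: no H
  1 × O (charge -1): no H
  1 × S: no H
  Total hydrogens = 19.
Molecular formula: C12H19ClN2O2S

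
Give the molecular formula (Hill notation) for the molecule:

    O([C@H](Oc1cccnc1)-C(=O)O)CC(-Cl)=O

C9H8ClNO5

Heavy atoms from the SMILES: 9 C, 1 Cl, 1 N, 5 O.
Implicit hydrogens by atom environment:
  4 × C (aromatic): 1 H each → 4
  4 × O: no H
  2 × C: no H
  1 × C: 2 H
  1 × C: 1 H
  1 × C (aromatic): no H
  1 × Cl: no H
  1 × N (aromatic): no H
  1 × O: 1 H
  Total hydrogens = 8.
Molecular formula: C9H8ClNO5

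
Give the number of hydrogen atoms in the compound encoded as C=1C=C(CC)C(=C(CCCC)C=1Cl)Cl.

Hydrogens are implicit in SMILES; fill each atom to its normal valence:
  4 × C: 2 H each → 8
  4 × C (aromatic): no H
  2 × C: 3 H each → 6
  2 × C (aromatic): 1 H each → 2
  2 × Cl: no H
  Total hydrogens = 16.

16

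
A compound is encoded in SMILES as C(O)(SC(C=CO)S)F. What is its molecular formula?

C4H7FO2S2

Heavy atoms from the SMILES: 4 C, 1 F, 2 O, 2 S.
Implicit hydrogens by atom environment:
  4 × C: 1 H each → 4
  2 × O: 1 H each → 2
  1 × F: no H
  1 × S: 1 H
  1 × S: no H
  Total hydrogens = 7.
Molecular formula: C4H7FO2S2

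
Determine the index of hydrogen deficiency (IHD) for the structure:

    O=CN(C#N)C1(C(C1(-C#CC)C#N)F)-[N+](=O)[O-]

Molecular formula from the SMILES: C9H5FN4O3.
DoU = (2C + 2 + N − H − X)/2 = (2·9 + 2 + 4 − 5 − 1)/2 = 18/2 = 9.
(Structurally: 1 ring(s) + 8 π bond(s) = 9.)

9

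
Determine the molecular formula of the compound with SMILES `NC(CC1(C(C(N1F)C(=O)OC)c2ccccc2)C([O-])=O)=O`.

Heavy atoms from the SMILES: 14 C, 1 F, 2 N, 5 O.
Implicit hydrogens by atom environment:
  5 × C (aromatic): 1 H each → 5
  4 × C: no H
  4 × O: no H
  2 × C: 1 H each → 2
  1 × C: 3 H
  1 × C: 2 H
  1 × C (aromatic): no H
  1 × F: no H
  1 × N: 2 H
  1 × N: no H
  1 × O (charge -1): no H
  Total hydrogens = 14.
Net charge -1.
Molecular formula: C14H14FN2O5-

C14H14FN2O5-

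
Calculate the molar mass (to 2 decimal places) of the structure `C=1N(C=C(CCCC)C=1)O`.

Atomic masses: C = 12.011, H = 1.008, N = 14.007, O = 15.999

139.20

Molecular formula: C8H13NO.
M = 8×12.011 + 13×1.008 + 1×14.007 + 1×15.999 = 139.20 g/mol.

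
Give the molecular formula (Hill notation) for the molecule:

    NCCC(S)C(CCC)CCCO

Heavy atoms from the SMILES: 10 C, 1 N, 1 O, 1 S.
Implicit hydrogens by atom environment:
  7 × C: 2 H each → 14
  2 × C: 1 H each → 2
  1 × C: 3 H
  1 × N: 2 H
  1 × O: 1 H
  1 × S: 1 H
  Total hydrogens = 23.
Molecular formula: C10H23NOS

C10H23NOS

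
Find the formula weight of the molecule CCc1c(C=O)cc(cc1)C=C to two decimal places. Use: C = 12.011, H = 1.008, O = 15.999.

Molecular formula: C11H12O.
M = 11×12.011 + 12×1.008 + 1×15.999 = 160.22 g/mol.

160.22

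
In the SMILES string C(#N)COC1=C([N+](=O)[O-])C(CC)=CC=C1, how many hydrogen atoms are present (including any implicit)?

10

Hydrogens are implicit in SMILES; fill each atom to its normal valence:
  3 × C (aromatic): 1 H each → 3
  3 × C (aromatic): no H
  2 × C: 2 H each → 4
  2 × O: no H
  1 × C: 3 H
  1 × C: no H
  1 × N: no H
  1 × N (charge +1): no H
  1 × O (charge -1): no H
  Total hydrogens = 10.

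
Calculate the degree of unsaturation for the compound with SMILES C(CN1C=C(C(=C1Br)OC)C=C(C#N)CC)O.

Molecular formula from the SMILES: C12H15BrN2O2.
DoU = (2C + 2 + N − H − X)/2 = (2·12 + 2 + 2 − 15 − 1)/2 = 12/2 = 6.
(Structurally: 1 ring(s) + 5 π bond(s) = 6.)

6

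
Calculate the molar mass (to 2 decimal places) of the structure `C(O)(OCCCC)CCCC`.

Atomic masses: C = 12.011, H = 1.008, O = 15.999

Molecular formula: C9H20O2.
M = 9×12.011 + 20×1.008 + 2×15.999 = 160.26 g/mol.

160.26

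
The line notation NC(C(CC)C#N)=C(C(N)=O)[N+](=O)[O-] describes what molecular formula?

C7H10N4O3

Heavy atoms from the SMILES: 7 C, 4 N, 3 O.
Implicit hydrogens by atom environment:
  4 × C: no H
  2 × N: 2 H each → 4
  2 × O: no H
  1 × C: 3 H
  1 × C: 2 H
  1 × C: 1 H
  1 × N (charge +1): no H
  1 × N: no H
  1 × O (charge -1): no H
  Total hydrogens = 10.
Molecular formula: C7H10N4O3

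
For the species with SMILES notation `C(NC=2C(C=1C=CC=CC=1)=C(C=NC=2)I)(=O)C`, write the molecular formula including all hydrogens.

Heavy atoms from the SMILES: 13 C, 1 I, 2 N, 1 O.
Implicit hydrogens by atom environment:
  7 × C (aromatic): 1 H each → 7
  4 × C (aromatic): no H
  1 × C: 3 H
  1 × C: no H
  1 × I: no H
  1 × N: 1 H
  1 × N (aromatic): no H
  1 × O: no H
  Total hydrogens = 11.
Molecular formula: C13H11IN2O

C13H11IN2O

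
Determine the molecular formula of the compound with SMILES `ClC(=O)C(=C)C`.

Heavy atoms from the SMILES: 4 C, 1 Cl, 1 O.
Implicit hydrogens by atom environment:
  2 × C: no H
  1 × C: 3 H
  1 × C: 2 H
  1 × Cl: no H
  1 × O: no H
  Total hydrogens = 5.
Molecular formula: C4H5ClO

C4H5ClO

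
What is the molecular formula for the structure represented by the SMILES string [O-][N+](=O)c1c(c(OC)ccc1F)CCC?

C10H12FNO3

Heavy atoms from the SMILES: 10 C, 1 F, 1 N, 3 O.
Implicit hydrogens by atom environment:
  4 × C (aromatic): no H
  2 × C: 3 H each → 6
  2 × C: 2 H each → 4
  2 × C (aromatic): 1 H each → 2
  2 × O: no H
  1 × F: no H
  1 × N (charge +1): no H
  1 × O (charge -1): no H
  Total hydrogens = 12.
Molecular formula: C10H12FNO3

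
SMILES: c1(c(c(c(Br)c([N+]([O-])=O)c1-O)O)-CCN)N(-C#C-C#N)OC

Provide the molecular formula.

Heavy atoms from the SMILES: 1 Br, 12 C, 4 N, 5 O.
Implicit hydrogens by atom environment:
  6 × C (aromatic): no H
  3 × C: no H
  2 × C: 2 H each → 4
  2 × N: no H
  2 × O: 1 H each → 2
  2 × O: no H
  1 × Br: no H
  1 × C: 3 H
  1 × N: 2 H
  1 × N (charge +1): no H
  1 × O (charge -1): no H
  Total hydrogens = 11.
Molecular formula: C12H11BrN4O5

C12H11BrN4O5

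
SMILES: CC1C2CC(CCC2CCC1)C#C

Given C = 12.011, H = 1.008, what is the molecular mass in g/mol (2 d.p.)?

Molecular formula: C13H20.
M = 13×12.011 + 20×1.008 = 176.30 g/mol.

176.30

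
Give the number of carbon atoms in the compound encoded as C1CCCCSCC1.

The symbol for carbon appears 7 times in the SMILES.

7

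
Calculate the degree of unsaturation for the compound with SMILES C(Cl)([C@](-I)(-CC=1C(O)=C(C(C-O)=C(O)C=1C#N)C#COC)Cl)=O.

Molecular formula from the SMILES: C14H10Cl2INO5.
DoU = (2C + 2 + N − H − X)/2 = (2·14 + 2 + 1 − 10 − 3)/2 = 18/2 = 9.
(Structurally: 1 ring(s) + 8 π bond(s) = 9.)

9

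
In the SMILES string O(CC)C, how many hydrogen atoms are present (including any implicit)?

Hydrogens are implicit in SMILES; fill each atom to its normal valence:
  2 × C: 3 H each → 6
  1 × C: 2 H
  1 × O: no H
  Total hydrogens = 8.

8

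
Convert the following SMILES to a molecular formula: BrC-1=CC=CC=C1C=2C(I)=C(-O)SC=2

Heavy atoms from the SMILES: 1 Br, 10 C, 1 I, 1 O, 1 S.
Implicit hydrogens by atom environment:
  5 × C (aromatic): 1 H each → 5
  5 × C (aromatic): no H
  1 × Br: no H
  1 × I: no H
  1 × O: 1 H
  1 × S (aromatic): no H
  Total hydrogens = 6.
Molecular formula: C10H6BrIOS

C10H6BrIOS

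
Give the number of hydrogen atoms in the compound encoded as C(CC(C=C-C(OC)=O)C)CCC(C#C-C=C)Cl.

21

Hydrogens are implicit in SMILES; fill each atom to its normal valence:
  5 × C: 2 H each → 10
  5 × C: 1 H each → 5
  3 × C: no H
  2 × C: 3 H each → 6
  2 × O: no H
  1 × Cl: no H
  Total hydrogens = 21.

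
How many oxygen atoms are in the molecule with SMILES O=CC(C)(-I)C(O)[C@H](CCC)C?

2

The symbol for oxygen appears 2 times in the SMILES.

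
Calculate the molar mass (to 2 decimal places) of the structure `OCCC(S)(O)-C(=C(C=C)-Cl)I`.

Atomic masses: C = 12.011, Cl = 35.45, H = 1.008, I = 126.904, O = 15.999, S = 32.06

320.57

Molecular formula: C7H10ClIO2S.
M = 7×12.011 + 1×35.45 + 10×1.008 + 1×126.904 + 2×15.999 + 1×32.06 = 320.57 g/mol.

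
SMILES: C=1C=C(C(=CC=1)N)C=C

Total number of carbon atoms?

8

The symbol for carbon appears 8 times in the SMILES.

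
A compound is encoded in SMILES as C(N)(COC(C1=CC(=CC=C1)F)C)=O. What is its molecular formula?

Heavy atoms from the SMILES: 10 C, 1 F, 1 N, 2 O.
Implicit hydrogens by atom environment:
  4 × C (aromatic): 1 H each → 4
  2 × C (aromatic): no H
  2 × O: no H
  1 × C: 3 H
  1 × C: 2 H
  1 × C: 1 H
  1 × C: no H
  1 × F: no H
  1 × N: 2 H
  Total hydrogens = 12.
Molecular formula: C10H12FNO2

C10H12FNO2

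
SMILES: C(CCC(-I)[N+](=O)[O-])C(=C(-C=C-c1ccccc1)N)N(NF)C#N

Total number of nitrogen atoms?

5

The symbol for nitrogen appears 5 times in the SMILES.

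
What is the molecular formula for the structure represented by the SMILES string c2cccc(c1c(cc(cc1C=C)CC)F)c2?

C16H15F

Heavy atoms from the SMILES: 16 C, 1 F.
Implicit hydrogens by atom environment:
  7 × C (aromatic): 1 H each → 7
  5 × C (aromatic): no H
  2 × C: 2 H each → 4
  1 × C: 3 H
  1 × C: 1 H
  1 × F: no H
  Total hydrogens = 15.
Molecular formula: C16H15F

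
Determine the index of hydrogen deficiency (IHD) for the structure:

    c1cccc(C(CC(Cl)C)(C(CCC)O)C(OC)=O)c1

5

Molecular formula from the SMILES: C16H23ClO3.
DoU = (2C + 2 + N − H − X)/2 = (2·16 + 2 + 0 − 23 − 1)/2 = 10/2 = 5.
(Structurally: 1 ring(s) + 4 π bond(s) = 5.)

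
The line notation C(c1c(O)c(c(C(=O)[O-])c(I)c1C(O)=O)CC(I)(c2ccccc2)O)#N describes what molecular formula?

Heavy atoms from the SMILES: 17 C, 2 I, 1 N, 6 O.
Implicit hydrogens by atom environment:
  7 × C (aromatic): no H
  5 × C (aromatic): 1 H each → 5
  4 × C: no H
  3 × O: 1 H each → 3
  2 × I: no H
  2 × O: no H
  1 × C: 2 H
  1 × N: no H
  1 × O (charge -1): no H
  Total hydrogens = 10.
Net charge -1.
Molecular formula: C17H10I2NO6-

C17H10I2NO6-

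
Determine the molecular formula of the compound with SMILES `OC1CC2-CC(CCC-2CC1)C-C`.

Heavy atoms from the SMILES: 12 C, 1 O.
Implicit hydrogens by atom environment:
  7 × C: 2 H each → 14
  4 × C: 1 H each → 4
  1 × C: 3 H
  1 × O: 1 H
  Total hydrogens = 22.
Molecular formula: C12H22O

C12H22O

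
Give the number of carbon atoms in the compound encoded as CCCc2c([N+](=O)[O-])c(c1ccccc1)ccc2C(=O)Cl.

16

The symbol for carbon appears 16 times in the SMILES. Lowercase c denotes aromatic carbon and counts toward C.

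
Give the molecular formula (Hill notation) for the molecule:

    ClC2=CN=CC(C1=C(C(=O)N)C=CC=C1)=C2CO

Heavy atoms from the SMILES: 13 C, 1 Cl, 2 N, 2 O.
Implicit hydrogens by atom environment:
  6 × C (aromatic): 1 H each → 6
  5 × C (aromatic): no H
  1 × C: 2 H
  1 × C: no H
  1 × Cl: no H
  1 × N: 2 H
  1 × N (aromatic): no H
  1 × O: 1 H
  1 × O: no H
  Total hydrogens = 11.
Molecular formula: C13H11ClN2O2

C13H11ClN2O2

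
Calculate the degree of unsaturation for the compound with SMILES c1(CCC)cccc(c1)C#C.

6

Molecular formula from the SMILES: C11H12.
DoU = (2C + 2 + N − H − X)/2 = (2·11 + 2 + 0 − 12 − 0)/2 = 12/2 = 6.
(Structurally: 1 ring(s) + 5 π bond(s) = 6.)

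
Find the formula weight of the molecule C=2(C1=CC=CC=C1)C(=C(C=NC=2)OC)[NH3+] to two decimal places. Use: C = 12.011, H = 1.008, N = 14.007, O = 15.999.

Molecular formula: C12H13N2O+.
M = 12×12.011 + 13×1.008 + 2×14.007 + 1×15.999 = 201.25 g/mol.

201.25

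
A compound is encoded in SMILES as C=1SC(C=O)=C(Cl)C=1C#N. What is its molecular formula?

Heavy atoms from the SMILES: 6 C, 1 Cl, 1 N, 1 O, 1 S.
Implicit hydrogens by atom environment:
  3 × C (aromatic): no H
  1 × C (aromatic): 1 H
  1 × C: 1 H
  1 × C: no H
  1 × Cl: no H
  1 × N: no H
  1 × O: no H
  1 × S (aromatic): no H
  Total hydrogens = 2.
Molecular formula: C6H2ClNOS

C6H2ClNOS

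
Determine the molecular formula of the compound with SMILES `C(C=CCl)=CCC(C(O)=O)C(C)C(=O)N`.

C10H14ClNO3

Heavy atoms from the SMILES: 10 C, 1 Cl, 1 N, 3 O.
Implicit hydrogens by atom environment:
  6 × C: 1 H each → 6
  2 × C: no H
  2 × O: no H
  1 × C: 3 H
  1 × C: 2 H
  1 × Cl: no H
  1 × N: 2 H
  1 × O: 1 H
  Total hydrogens = 14.
Molecular formula: C10H14ClNO3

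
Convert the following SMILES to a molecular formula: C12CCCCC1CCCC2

Heavy atoms from the SMILES: 10 C.
Implicit hydrogens by atom environment:
  8 × C: 2 H each → 16
  2 × C: 1 H each → 2
  Total hydrogens = 18.
Molecular formula: C10H18

C10H18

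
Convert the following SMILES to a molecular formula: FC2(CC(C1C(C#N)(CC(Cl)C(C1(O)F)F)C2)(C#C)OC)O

C14H15ClF3NO3

Heavy atoms from the SMILES: 14 C, 1 Cl, 3 F, 1 N, 3 O.
Implicit hydrogens by atom environment:
  6 × C: no H
  4 × C: 1 H each → 4
  3 × C: 2 H each → 6
  3 × F: no H
  2 × O: 1 H each → 2
  1 × C: 3 H
  1 × Cl: no H
  1 × N: no H
  1 × O: no H
  Total hydrogens = 15.
Molecular formula: C14H15ClF3NO3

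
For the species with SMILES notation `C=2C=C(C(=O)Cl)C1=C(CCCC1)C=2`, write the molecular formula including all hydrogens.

C11H11ClO

Heavy atoms from the SMILES: 11 C, 1 Cl, 1 O.
Implicit hydrogens by atom environment:
  4 × C: 2 H each → 8
  3 × C (aromatic): 1 H each → 3
  3 × C (aromatic): no H
  1 × C: no H
  1 × Cl: no H
  1 × O: no H
  Total hydrogens = 11.
Molecular formula: C11H11ClO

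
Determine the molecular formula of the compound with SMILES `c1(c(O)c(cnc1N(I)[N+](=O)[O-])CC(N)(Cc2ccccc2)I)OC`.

C15H16I2N4O4

Heavy atoms from the SMILES: 15 C, 2 I, 4 N, 4 O.
Implicit hydrogens by atom environment:
  6 × C (aromatic): 1 H each → 6
  5 × C (aromatic): no H
  2 × C: 2 H each → 4
  2 × I: no H
  2 × O: no H
  1 × C: 3 H
  1 × C: no H
  1 × N: 2 H
  1 × N (aromatic): no H
  1 × N: no H
  1 × N (charge +1): no H
  1 × O: 1 H
  1 × O (charge -1): no H
  Total hydrogens = 16.
Molecular formula: C15H16I2N4O4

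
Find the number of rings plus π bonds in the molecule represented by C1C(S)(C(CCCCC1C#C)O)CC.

3

Molecular formula from the SMILES: C12H20OS.
DoU = (2C + 2 + N − H − X)/2 = (2·12 + 2 + 0 − 20 − 0)/2 = 6/2 = 3.
(Structurally: 1 ring(s) + 2 π bond(s) = 3.)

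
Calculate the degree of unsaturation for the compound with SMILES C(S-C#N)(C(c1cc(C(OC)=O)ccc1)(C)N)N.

Molecular formula from the SMILES: C12H15N3O2S.
DoU = (2C + 2 + N − H − X)/2 = (2·12 + 2 + 3 − 15 − 0)/2 = 14/2 = 7.
(Structurally: 1 ring(s) + 6 π bond(s) = 7.)

7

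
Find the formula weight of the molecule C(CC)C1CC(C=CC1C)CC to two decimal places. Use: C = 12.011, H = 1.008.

166.31

Molecular formula: C12H22.
M = 12×12.011 + 22×1.008 = 166.31 g/mol.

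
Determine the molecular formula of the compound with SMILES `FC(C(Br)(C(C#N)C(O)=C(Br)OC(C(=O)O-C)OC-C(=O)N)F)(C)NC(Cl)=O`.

Heavy atoms from the SMILES: 2 Br, 13 C, 1 Cl, 2 F, 3 N, 7 O.
Implicit hydrogens by atom environment:
  8 × C: no H
  6 × O: no H
  2 × Br: no H
  2 × C: 3 H each → 6
  2 × C: 1 H each → 2
  2 × F: no H
  1 × C: 2 H
  1 × Cl: no H
  1 × N: 2 H
  1 × N: 1 H
  1 × N: no H
  1 × O: 1 H
  Total hydrogens = 14.
Molecular formula: C13H14Br2ClF2N3O7

C13H14Br2ClF2N3O7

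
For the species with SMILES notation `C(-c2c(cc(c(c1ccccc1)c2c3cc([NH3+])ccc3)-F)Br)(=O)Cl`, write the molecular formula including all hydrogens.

C19H13BrClFNO+

Heavy atoms from the SMILES: 1 Br, 19 C, 1 Cl, 1 F, 1 N, 1 O.
Implicit hydrogens by atom environment:
  10 × C (aromatic): 1 H each → 10
  8 × C (aromatic): no H
  1 × Br: no H
  1 × C: no H
  1 × Cl: no H
  1 × F: no H
  1 × N (charge +1): 3 H
  1 × O: no H
  Total hydrogens = 13.
Net charge +1.
Molecular formula: C19H13BrClFNO+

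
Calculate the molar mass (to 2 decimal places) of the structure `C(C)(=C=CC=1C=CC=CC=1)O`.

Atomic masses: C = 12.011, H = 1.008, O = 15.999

Molecular formula: C10H10O.
M = 10×12.011 + 10×1.008 + 1×15.999 = 146.19 g/mol.

146.19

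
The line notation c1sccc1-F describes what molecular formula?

C4H3FS

Heavy atoms from the SMILES: 4 C, 1 F, 1 S.
Implicit hydrogens by atom environment:
  3 × C (aromatic): 1 H each → 3
  1 × C (aromatic): no H
  1 × F: no H
  1 × S (aromatic): no H
  Total hydrogens = 3.
Molecular formula: C4H3FS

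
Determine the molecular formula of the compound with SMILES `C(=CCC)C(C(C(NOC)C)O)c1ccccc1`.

C15H23NO2

Heavy atoms from the SMILES: 15 C, 1 N, 2 O.
Implicit hydrogens by atom environment:
  5 × C: 1 H each → 5
  5 × C (aromatic): 1 H each → 5
  3 × C: 3 H each → 9
  1 × C: 2 H
  1 × C (aromatic): no H
  1 × N: 1 H
  1 × O: 1 H
  1 × O: no H
  Total hydrogens = 23.
Molecular formula: C15H23NO2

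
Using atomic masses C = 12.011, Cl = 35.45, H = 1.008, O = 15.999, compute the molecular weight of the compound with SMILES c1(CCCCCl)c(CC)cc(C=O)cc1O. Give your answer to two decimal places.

Molecular formula: C13H17ClO2.
M = 13×12.011 + 1×35.45 + 17×1.008 + 2×15.999 = 240.73 g/mol.

240.73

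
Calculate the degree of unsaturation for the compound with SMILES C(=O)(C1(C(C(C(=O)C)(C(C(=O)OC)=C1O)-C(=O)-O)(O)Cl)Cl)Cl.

6

Molecular formula from the SMILES: C11H9Cl3O8.
DoU = (2C + 2 + N − H − X)/2 = (2·11 + 2 + 0 − 9 − 3)/2 = 12/2 = 6.
(Structurally: 1 ring(s) + 5 π bond(s) = 6.)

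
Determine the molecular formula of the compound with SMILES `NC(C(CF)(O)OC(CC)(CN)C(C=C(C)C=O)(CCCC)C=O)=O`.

Heavy atoms from the SMILES: 17 C, 1 F, 2 N, 5 O.
Implicit hydrogens by atom environment:
  6 × C: 2 H each → 12
  5 × C: no H
  4 × O: no H
  3 × C: 3 H each → 9
  3 × C: 1 H each → 3
  2 × N: 2 H each → 4
  1 × F: no H
  1 × O: 1 H
  Total hydrogens = 29.
Molecular formula: C17H29FN2O5

C17H29FN2O5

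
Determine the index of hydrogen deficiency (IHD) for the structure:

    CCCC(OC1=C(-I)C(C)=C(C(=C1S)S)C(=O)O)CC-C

Molecular formula from the SMILES: C15H21IO3S2.
DoU = (2C + 2 + N − H − X)/2 = (2·15 + 2 + 0 − 21 − 1)/2 = 10/2 = 5.
(Structurally: 1 ring(s) + 4 π bond(s) = 5.)

5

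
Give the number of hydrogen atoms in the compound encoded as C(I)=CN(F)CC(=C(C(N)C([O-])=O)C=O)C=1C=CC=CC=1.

Hydrogens are implicit in SMILES; fill each atom to its normal valence:
  5 × C (aromatic): 1 H each → 5
  4 × C: 1 H each → 4
  3 × C: no H
  2 × O: no H
  1 × C: 2 H
  1 × C (aromatic): no H
  1 × F: no H
  1 × I: no H
  1 × N: 2 H
  1 × N: no H
  1 × O (charge -1): no H
  Total hydrogens = 13.

13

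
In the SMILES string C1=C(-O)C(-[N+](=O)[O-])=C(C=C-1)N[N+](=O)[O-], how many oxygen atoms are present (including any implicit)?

5

The symbol for oxygen appears 5 times in the SMILES.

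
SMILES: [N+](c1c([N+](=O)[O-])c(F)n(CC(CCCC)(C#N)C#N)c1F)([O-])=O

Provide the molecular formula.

C12H11F2N5O4

Heavy atoms from the SMILES: 12 C, 2 F, 5 N, 4 O.
Implicit hydrogens by atom environment:
  4 × C: 2 H each → 8
  4 × C (aromatic): no H
  3 × C: no H
  2 × F: no H
  2 × N (charge +1): no H
  2 × N: no H
  2 × O: no H
  2 × O (charge -1): no H
  1 × C: 3 H
  1 × N (aromatic): no H
  Total hydrogens = 11.
Molecular formula: C12H11F2N5O4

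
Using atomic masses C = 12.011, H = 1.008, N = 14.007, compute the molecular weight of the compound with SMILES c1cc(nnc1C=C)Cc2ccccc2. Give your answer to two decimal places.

Molecular formula: C13H12N2.
M = 13×12.011 + 12×1.008 + 2×14.007 = 196.25 g/mol.

196.25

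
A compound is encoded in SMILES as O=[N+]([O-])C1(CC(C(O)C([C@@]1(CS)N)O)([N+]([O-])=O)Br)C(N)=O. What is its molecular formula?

C8H13BrN4O7S

Heavy atoms from the SMILES: 1 Br, 8 C, 4 N, 7 O, 1 S.
Implicit hydrogens by atom environment:
  4 × C: no H
  3 × O: no H
  2 × C: 2 H each → 4
  2 × C: 1 H each → 2
  2 × N: 2 H each → 4
  2 × N (charge +1): no H
  2 × O: 1 H each → 2
  2 × O (charge -1): no H
  1 × Br: no H
  1 × S: 1 H
  Total hydrogens = 13.
Molecular formula: C8H13BrN4O7S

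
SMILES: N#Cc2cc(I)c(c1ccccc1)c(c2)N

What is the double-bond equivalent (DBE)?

10

Molecular formula from the SMILES: C13H9IN2.
DoU = (2C + 2 + N − H − X)/2 = (2·13 + 2 + 2 − 9 − 1)/2 = 20/2 = 10.
(Structurally: 2 ring(s) + 8 π bond(s) = 10.)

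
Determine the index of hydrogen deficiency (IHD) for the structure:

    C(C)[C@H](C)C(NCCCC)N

0

Molecular formula from the SMILES: C9H22N2.
DoU = (2C + 2 + N − H − X)/2 = (2·9 + 2 + 2 − 22 − 0)/2 = 0/2 = 0.
(Structurally: 0 ring(s) + 0 π bond(s) = 0.)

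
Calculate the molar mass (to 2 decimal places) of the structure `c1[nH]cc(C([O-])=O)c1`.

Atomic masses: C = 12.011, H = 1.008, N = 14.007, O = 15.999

Molecular formula: C5H4NO2-.
M = 5×12.011 + 4×1.008 + 1×14.007 + 2×15.999 = 110.09 g/mol.

110.09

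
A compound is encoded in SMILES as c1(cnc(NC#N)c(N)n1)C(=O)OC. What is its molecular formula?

Heavy atoms from the SMILES: 7 C, 5 N, 2 O.
Implicit hydrogens by atom environment:
  3 × C (aromatic): no H
  2 × C: no H
  2 × N (aromatic): no H
  2 × O: no H
  1 × C: 3 H
  1 × C (aromatic): 1 H
  1 × N: 2 H
  1 × N: 1 H
  1 × N: no H
  Total hydrogens = 7.
Molecular formula: C7H7N5O2

C7H7N5O2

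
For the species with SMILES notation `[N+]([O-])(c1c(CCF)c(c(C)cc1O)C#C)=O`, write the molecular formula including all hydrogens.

Heavy atoms from the SMILES: 11 C, 1 F, 1 N, 3 O.
Implicit hydrogens by atom environment:
  5 × C (aromatic): no H
  2 × C: 2 H each → 4
  1 × C: 3 H
  1 × C (aromatic): 1 H
  1 × C: 1 H
  1 × C: no H
  1 × F: no H
  1 × N (charge +1): no H
  1 × O: 1 H
  1 × O: no H
  1 × O (charge -1): no H
  Total hydrogens = 10.
Molecular formula: C11H10FNO3

C11H10FNO3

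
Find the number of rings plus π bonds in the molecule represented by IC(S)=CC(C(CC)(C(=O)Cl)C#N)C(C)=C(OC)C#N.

7

Molecular formula from the SMILES: C13H14ClIN2O2S.
DoU = (2C + 2 + N − H − X)/2 = (2·13 + 2 + 2 − 14 − 2)/2 = 14/2 = 7.
(Structurally: 0 ring(s) + 7 π bond(s) = 7.)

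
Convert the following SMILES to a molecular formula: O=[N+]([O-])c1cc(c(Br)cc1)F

Heavy atoms from the SMILES: 1 Br, 6 C, 1 F, 1 N, 2 O.
Implicit hydrogens by atom environment:
  3 × C (aromatic): 1 H each → 3
  3 × C (aromatic): no H
  1 × Br: no H
  1 × F: no H
  1 × N (charge +1): no H
  1 × O: no H
  1 × O (charge -1): no H
  Total hydrogens = 3.
Molecular formula: C6H3BrFNO2

C6H3BrFNO2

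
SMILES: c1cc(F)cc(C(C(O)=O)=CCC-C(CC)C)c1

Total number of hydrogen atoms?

Hydrogens are implicit in SMILES; fill each atom to its normal valence:
  4 × C (aromatic): 1 H each → 4
  3 × C: 2 H each → 6
  2 × C: 3 H each → 6
  2 × C: 1 H each → 2
  2 × C: no H
  2 × C (aromatic): no H
  1 × F: no H
  1 × O: 1 H
  1 × O: no H
  Total hydrogens = 19.

19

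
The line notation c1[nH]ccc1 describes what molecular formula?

C4H5N

Heavy atoms from the SMILES: 4 C, 1 N.
Implicit hydrogens by atom environment:
  4 × C (aromatic): 1 H each → 4
  1 × N (aromatic): 1 H
  Total hydrogens = 5.
Molecular formula: C4H5N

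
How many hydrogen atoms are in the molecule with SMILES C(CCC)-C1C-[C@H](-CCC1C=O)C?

Hydrogens are implicit in SMILES; fill each atom to its normal valence:
  6 × C: 2 H each → 12
  4 × C: 1 H each → 4
  2 × C: 3 H each → 6
  1 × O: no H
  Total hydrogens = 22.

22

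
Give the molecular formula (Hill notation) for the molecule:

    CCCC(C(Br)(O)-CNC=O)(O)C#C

Heavy atoms from the SMILES: 1 Br, 9 C, 1 N, 3 O.
Implicit hydrogens by atom environment:
  3 × C: 2 H each → 6
  3 × C: no H
  2 × C: 1 H each → 2
  2 × O: 1 H each → 2
  1 × Br: no H
  1 × C: 3 H
  1 × N: 1 H
  1 × O: no H
  Total hydrogens = 14.
Molecular formula: C9H14BrNO3

C9H14BrNO3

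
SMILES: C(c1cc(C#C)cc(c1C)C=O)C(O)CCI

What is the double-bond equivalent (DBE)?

7

Molecular formula from the SMILES: C14H15IO2.
DoU = (2C + 2 + N − H − X)/2 = (2·14 + 2 + 0 − 15 − 1)/2 = 14/2 = 7.
(Structurally: 1 ring(s) + 6 π bond(s) = 7.)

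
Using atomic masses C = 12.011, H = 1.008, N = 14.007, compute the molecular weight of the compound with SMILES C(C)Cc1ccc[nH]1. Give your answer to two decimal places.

109.17

Molecular formula: C7H11N.
M = 7×12.011 + 11×1.008 + 1×14.007 = 109.17 g/mol.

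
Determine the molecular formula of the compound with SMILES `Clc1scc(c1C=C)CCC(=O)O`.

C9H9ClO2S

Heavy atoms from the SMILES: 9 C, 1 Cl, 2 O, 1 S.
Implicit hydrogens by atom environment:
  3 × C: 2 H each → 6
  3 × C (aromatic): no H
  1 × C (aromatic): 1 H
  1 × C: 1 H
  1 × C: no H
  1 × Cl: no H
  1 × O: 1 H
  1 × O: no H
  1 × S (aromatic): no H
  Total hydrogens = 9.
Molecular formula: C9H9ClO2S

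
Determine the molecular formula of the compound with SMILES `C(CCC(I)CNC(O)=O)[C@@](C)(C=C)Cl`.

C10H17ClINO2

Heavy atoms from the SMILES: 10 C, 1 Cl, 1 I, 1 N, 2 O.
Implicit hydrogens by atom environment:
  5 × C: 2 H each → 10
  2 × C: 1 H each → 2
  2 × C: no H
  1 × C: 3 H
  1 × Cl: no H
  1 × I: no H
  1 × N: 1 H
  1 × O: 1 H
  1 × O: no H
  Total hydrogens = 17.
Molecular formula: C10H17ClINO2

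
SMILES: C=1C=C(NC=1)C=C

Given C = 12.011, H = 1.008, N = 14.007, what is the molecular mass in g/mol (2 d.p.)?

Molecular formula: C6H7N.
M = 6×12.011 + 7×1.008 + 1×14.007 = 93.13 g/mol.

93.13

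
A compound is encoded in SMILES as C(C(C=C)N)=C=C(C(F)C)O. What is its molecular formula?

Heavy atoms from the SMILES: 8 C, 1 F, 1 N, 1 O.
Implicit hydrogens by atom environment:
  4 × C: 1 H each → 4
  2 × C: no H
  1 × C: 3 H
  1 × C: 2 H
  1 × F: no H
  1 × N: 2 H
  1 × O: 1 H
  Total hydrogens = 12.
Molecular formula: C8H12FNO

C8H12FNO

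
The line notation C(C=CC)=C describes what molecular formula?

C5H8

Heavy atoms from the SMILES: 5 C.
Implicit hydrogens by atom environment:
  3 × C: 1 H each → 3
  1 × C: 3 H
  1 × C: 2 H
  Total hydrogens = 8.
Molecular formula: C5H8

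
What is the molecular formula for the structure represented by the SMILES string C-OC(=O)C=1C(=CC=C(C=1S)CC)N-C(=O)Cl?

Heavy atoms from the SMILES: 11 C, 1 Cl, 1 N, 3 O, 1 S.
Implicit hydrogens by atom environment:
  4 × C (aromatic): no H
  3 × O: no H
  2 × C: 3 H each → 6
  2 × C (aromatic): 1 H each → 2
  2 × C: no H
  1 × C: 2 H
  1 × Cl: no H
  1 × N: 1 H
  1 × S: 1 H
  Total hydrogens = 12.
Molecular formula: C11H12ClNO3S

C11H12ClNO3S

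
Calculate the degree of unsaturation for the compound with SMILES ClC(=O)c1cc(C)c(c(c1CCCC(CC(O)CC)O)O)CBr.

Molecular formula from the SMILES: C17H24BrClO4.
DoU = (2C + 2 + N − H − X)/2 = (2·17 + 2 + 0 − 24 − 2)/2 = 10/2 = 5.
(Structurally: 1 ring(s) + 4 π bond(s) = 5.)

5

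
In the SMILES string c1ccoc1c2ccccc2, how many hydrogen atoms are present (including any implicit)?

Hydrogens are implicit in SMILES; fill each atom to its normal valence:
  8 × C (aromatic): 1 H each → 8
  2 × C (aromatic): no H
  1 × O (aromatic): no H
  Total hydrogens = 8.

8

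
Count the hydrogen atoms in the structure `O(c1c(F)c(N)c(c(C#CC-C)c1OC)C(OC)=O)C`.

16

Hydrogens are implicit in SMILES; fill each atom to its normal valence:
  6 × C (aromatic): no H
  4 × C: 3 H each → 12
  4 × O: no H
  3 × C: no H
  1 × C: 2 H
  1 × F: no H
  1 × N: 2 H
  Total hydrogens = 16.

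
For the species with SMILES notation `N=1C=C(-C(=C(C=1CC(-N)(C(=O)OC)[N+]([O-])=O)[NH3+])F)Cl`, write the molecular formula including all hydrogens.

Heavy atoms from the SMILES: 9 C, 1 Cl, 1 F, 4 N, 4 O.
Implicit hydrogens by atom environment:
  4 × C (aromatic): no H
  3 × O: no H
  2 × C: no H
  1 × C: 3 H
  1 × C: 2 H
  1 × C (aromatic): 1 H
  1 × Cl: no H
  1 × F: no H
  1 × N (charge +1): 3 H
  1 × N: 2 H
  1 × N (aromatic): no H
  1 × N (charge +1): no H
  1 × O (charge -1): no H
  Total hydrogens = 11.
Net charge +1.
Molecular formula: C9H11ClFN4O4+

C9H11ClFN4O4+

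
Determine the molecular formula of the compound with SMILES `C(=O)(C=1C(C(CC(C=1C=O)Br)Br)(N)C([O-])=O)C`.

C10H10Br2NO4-

Heavy atoms from the SMILES: 2 Br, 10 C, 1 N, 4 O.
Implicit hydrogens by atom environment:
  5 × C: no H
  3 × C: 1 H each → 3
  3 × O: no H
  2 × Br: no H
  1 × C: 3 H
  1 × C: 2 H
  1 × N: 2 H
  1 × O (charge -1): no H
  Total hydrogens = 10.
Net charge -1.
Molecular formula: C10H10Br2NO4-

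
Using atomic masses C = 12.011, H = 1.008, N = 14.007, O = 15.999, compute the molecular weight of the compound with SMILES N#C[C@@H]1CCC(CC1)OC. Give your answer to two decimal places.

Molecular formula: C8H13NO.
M = 8×12.011 + 13×1.008 + 1×14.007 + 1×15.999 = 139.20 g/mol.

139.20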